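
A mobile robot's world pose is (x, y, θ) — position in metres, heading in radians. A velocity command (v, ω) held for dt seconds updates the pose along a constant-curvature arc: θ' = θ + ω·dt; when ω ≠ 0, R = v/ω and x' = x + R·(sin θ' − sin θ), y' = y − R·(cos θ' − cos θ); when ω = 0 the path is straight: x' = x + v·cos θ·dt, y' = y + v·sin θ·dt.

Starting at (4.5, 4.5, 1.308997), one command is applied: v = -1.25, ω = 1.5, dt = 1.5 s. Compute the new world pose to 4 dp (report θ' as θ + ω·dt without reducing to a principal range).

θ' = 1.3090 + 1.5·1.5 = 3.5590
R = v/ω = -1.25/1.5 = -0.8333
x' = 4.5 + -0.8333·(sin 3.5590 − sin 1.3090) = 5.6428
y' = 4.5 − -0.8333·(cos 3.5590 − cos 1.3090) = 3.5225

(5.6428, 3.5225, 3.5590)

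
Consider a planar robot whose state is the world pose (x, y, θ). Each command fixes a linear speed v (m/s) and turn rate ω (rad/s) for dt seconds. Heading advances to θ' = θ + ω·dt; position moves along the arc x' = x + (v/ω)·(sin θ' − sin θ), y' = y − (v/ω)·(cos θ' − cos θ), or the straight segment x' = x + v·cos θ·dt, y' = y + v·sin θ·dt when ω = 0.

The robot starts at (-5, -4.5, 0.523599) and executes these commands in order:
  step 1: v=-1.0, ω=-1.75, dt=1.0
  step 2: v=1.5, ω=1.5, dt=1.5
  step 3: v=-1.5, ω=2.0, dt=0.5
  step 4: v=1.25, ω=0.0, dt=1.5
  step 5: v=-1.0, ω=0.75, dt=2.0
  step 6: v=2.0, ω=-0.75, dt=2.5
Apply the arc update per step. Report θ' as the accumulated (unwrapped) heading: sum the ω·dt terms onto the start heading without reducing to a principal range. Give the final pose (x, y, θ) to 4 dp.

(-6.8392, -1.7997, 1.6486)

step 1: θ'=-1.2264 (R=0.5714) → pose (-5.8236, -4.1981, -1.2264)
step 2: θ'=1.0236 (R=1.0000) → pose (-4.0283, -4.3807, 1.0236)
step 3: θ'=2.0236 (R=-0.7500) → pose (-4.0623, -5.0991, 2.0236)
step 4: θ'=2.0236 (straight) → pose (-4.8825, -3.4130, 2.0236)
step 5: θ'=3.5236 (R=-1.3333) → pose (-3.1865, -4.0669, 3.5236)
step 6: θ'=1.6486 (R=-2.6667) → pose (-6.8392, -1.7997, 1.6486)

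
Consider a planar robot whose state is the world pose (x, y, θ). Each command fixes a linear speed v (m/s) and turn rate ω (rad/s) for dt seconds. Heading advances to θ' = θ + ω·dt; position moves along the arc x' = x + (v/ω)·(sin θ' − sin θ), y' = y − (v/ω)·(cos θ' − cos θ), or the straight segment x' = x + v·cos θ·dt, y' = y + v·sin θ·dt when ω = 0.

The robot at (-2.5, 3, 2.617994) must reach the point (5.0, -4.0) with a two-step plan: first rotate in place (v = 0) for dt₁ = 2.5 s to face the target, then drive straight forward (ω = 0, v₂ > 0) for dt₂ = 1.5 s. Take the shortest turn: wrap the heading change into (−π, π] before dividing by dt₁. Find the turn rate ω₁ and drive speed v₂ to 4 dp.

ω₁ = 1.1657, v₂ = 6.8394

heading to target = atan2(-4−3, 5−-2.5) = -0.7509
Δθ = wrap(-0.7509 − 2.6180) = 2.9143; ω₁ = Δθ/dt₁ = 1.1657
distance = √((5−-2.5)² + (-4−3)²) = 10.2591; v₂ = distance/dt₂ = 6.8394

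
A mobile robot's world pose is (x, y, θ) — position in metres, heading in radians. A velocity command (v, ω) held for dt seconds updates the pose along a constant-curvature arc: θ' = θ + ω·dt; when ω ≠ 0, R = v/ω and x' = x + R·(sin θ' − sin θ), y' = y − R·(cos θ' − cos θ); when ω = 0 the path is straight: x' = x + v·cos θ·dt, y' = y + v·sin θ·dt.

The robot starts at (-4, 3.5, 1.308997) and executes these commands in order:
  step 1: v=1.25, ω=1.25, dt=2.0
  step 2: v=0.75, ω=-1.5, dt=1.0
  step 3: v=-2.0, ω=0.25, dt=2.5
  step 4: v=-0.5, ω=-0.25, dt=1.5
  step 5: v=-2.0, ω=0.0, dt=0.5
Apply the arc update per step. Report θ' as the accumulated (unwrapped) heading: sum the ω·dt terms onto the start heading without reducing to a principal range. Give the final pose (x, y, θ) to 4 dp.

step 1: θ'=3.8090 (R=1.0000) → pose (-5.5849, 4.5442, 3.8090)
step 2: θ'=2.3090 (R=-0.5000) → pose (-6.2642, 4.6005, 2.3090)
step 3: θ'=2.9340 (R=-8.0000) → pose (-1.9956, 2.1559, 2.9340)
step 4: θ'=2.5590 (R=2.0000) → pose (-1.3074, 1.8689, 2.5590)
step 5: θ'=2.5590 (straight) → pose (-0.4724, 1.3187, 2.5590)

(-0.4724, 1.3187, 2.5590)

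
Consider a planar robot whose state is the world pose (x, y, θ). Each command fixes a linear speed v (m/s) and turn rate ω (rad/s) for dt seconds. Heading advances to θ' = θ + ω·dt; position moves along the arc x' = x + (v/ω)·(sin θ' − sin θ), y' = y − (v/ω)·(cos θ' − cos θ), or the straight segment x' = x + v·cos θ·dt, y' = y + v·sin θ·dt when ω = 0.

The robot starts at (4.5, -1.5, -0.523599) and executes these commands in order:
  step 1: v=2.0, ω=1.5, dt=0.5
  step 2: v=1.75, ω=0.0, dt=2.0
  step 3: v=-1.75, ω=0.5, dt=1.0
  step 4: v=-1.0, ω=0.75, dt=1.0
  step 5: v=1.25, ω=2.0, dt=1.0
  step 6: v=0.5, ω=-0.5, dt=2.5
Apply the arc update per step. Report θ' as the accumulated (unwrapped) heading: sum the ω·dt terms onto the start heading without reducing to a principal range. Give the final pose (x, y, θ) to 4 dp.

(4.9470, -1.5402, 2.2264)

step 1: θ'=0.2264 (R=1.3333) → pose (5.4660, -1.6446, 0.2264)
step 2: θ'=0.2264 (straight) → pose (8.8766, -0.8590, 0.2264)
step 3: θ'=0.7264 (R=-3.5000) → pose (7.3377, -1.6531, 0.7264)
step 4: θ'=1.4764 (R=-1.3333) → pose (6.8958, -2.5242, 1.4764)
step 5: θ'=3.4764 (R=0.6250) → pose (6.0682, -1.8750, 3.4764)
step 6: θ'=2.2264 (R=-1.0000) → pose (4.9470, -1.5402, 2.2264)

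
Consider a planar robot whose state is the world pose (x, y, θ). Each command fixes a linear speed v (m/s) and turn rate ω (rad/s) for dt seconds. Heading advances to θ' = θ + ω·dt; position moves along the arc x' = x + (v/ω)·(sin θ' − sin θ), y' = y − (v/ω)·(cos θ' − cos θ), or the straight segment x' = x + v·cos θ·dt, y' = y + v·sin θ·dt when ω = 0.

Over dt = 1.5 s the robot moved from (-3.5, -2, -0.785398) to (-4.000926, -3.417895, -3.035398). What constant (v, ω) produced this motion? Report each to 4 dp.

Δθ = -3.035398 − -0.785398 = -2.250000
ω = Δθ/dt = -2.250000/1.5 = -1.5000
R = −Δy/(cos θ' − cos θ) = -0.8333
v = R·ω = -0.8333·-1.5000 = 1.2500

v = 1.2500, ω = -1.5000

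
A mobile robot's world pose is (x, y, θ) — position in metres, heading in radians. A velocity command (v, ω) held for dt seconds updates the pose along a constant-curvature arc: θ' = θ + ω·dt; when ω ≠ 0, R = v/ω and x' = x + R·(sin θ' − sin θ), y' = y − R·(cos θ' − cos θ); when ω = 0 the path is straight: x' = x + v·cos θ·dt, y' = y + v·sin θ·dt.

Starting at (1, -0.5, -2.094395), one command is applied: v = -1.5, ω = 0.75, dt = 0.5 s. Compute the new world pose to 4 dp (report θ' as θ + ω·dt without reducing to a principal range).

θ' = -2.0944 + 0.75·0.5 = -1.7194
R = v/ω = -1.5/0.75 = -2.0000
x' = 1 + -2.0000·(sin -1.7194 − sin -2.0944) = 1.2459
y' = -0.5 − -2.0000·(cos -1.7194 − cos -2.0944) = 0.2039

(1.2459, 0.2039, -1.7194)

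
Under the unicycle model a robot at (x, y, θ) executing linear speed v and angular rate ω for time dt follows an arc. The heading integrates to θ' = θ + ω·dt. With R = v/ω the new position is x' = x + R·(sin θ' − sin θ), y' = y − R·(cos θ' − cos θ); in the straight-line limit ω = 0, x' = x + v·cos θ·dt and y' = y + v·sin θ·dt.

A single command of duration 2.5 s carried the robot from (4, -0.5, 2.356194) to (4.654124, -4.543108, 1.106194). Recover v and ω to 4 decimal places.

Δθ = 1.106194 − 2.356194 = -1.250000
ω = Δθ/dt = -1.250000/2.5 = -0.5000
R = −Δy/(cos θ' − cos θ) = 3.5000
v = R·ω = 3.5000·-0.5000 = -1.7500

v = -1.7500, ω = -0.5000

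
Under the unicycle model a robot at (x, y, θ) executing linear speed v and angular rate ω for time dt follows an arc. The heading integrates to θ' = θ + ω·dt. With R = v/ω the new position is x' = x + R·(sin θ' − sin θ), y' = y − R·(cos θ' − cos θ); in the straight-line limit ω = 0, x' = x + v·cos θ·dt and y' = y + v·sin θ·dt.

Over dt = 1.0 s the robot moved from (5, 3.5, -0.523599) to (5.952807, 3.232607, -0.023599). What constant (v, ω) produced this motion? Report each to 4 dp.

Δθ = -0.023599 − -0.523599 = 0.500000
ω = Δθ/dt = 0.500000/1.0 = 0.5000
R = Δx/(sin θ' − sin θ) = 2.0000
v = R·ω = 2.0000·0.5000 = 1.0000

v = 1.0000, ω = 0.5000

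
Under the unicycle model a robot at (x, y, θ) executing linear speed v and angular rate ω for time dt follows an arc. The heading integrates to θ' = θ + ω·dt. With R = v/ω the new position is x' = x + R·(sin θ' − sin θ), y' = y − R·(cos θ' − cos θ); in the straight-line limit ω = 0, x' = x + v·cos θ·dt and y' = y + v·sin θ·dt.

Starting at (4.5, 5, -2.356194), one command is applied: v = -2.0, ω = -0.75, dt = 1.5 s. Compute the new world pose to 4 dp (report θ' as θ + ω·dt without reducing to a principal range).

θ' = -2.3562 + -0.75·1.5 = -3.4812
R = v/ω = -2.0/-0.75 = 2.6667
x' = 4.5 + 2.6667·(sin -3.4812 − sin -2.3562) = 7.2739
y' = 5 − 2.6667·(cos -3.4812 − cos -2.3562) = 5.6287

(7.2739, 5.6287, -3.4812)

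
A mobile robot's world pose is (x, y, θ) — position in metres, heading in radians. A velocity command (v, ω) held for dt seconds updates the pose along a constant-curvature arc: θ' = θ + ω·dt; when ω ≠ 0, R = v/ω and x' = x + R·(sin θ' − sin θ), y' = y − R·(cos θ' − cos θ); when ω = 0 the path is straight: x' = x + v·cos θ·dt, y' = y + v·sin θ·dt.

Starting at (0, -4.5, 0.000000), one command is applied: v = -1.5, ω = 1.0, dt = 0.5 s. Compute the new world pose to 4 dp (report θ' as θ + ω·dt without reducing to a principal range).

(-0.7191, -4.6836, 0.5000)

θ' = 0.0000 + 1.0·0.5 = 0.5000
R = v/ω = -1.5/1.0 = -1.5000
x' = 0 + -1.5000·(sin 0.5000 − sin 0.0000) = -0.7191
y' = -4.5 − -1.5000·(cos 0.5000 − cos 0.0000) = -4.6836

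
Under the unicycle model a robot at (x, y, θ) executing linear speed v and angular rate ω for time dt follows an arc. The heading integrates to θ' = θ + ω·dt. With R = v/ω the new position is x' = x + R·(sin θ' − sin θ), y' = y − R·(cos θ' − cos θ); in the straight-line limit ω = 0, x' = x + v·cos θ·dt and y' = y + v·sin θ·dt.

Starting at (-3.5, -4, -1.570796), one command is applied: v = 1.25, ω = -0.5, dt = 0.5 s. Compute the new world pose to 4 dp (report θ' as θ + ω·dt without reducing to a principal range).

θ' = -1.5708 + -0.5·0.5 = -1.8208
R = v/ω = 1.25/-0.5 = -2.5000
x' = -3.5 + -2.5000·(sin -1.8208 − sin -1.5708) = -3.5777
y' = -4 − -2.5000·(cos -1.8208 − cos -1.5708) = -4.6185

(-3.5777, -4.6185, -1.8208)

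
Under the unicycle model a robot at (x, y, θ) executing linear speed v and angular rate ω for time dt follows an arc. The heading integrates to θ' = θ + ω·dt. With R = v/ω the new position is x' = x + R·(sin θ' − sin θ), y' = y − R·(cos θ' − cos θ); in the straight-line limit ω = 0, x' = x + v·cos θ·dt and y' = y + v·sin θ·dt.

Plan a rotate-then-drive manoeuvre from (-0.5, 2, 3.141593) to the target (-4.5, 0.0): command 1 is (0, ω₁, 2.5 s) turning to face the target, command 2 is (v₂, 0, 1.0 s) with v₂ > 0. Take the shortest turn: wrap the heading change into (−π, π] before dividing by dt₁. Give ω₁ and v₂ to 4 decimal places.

heading to target = atan2(0−2, -4.5−-0.5) = -2.6779
Δθ = wrap(-2.6779 − 3.1416) = 0.4636; ω₁ = Δθ/dt₁ = 0.1855
distance = √((-4.5−-0.5)² + (0−2)²) = 4.4721; v₂ = distance/dt₂ = 4.4721

ω₁ = 0.1855, v₂ = 4.4721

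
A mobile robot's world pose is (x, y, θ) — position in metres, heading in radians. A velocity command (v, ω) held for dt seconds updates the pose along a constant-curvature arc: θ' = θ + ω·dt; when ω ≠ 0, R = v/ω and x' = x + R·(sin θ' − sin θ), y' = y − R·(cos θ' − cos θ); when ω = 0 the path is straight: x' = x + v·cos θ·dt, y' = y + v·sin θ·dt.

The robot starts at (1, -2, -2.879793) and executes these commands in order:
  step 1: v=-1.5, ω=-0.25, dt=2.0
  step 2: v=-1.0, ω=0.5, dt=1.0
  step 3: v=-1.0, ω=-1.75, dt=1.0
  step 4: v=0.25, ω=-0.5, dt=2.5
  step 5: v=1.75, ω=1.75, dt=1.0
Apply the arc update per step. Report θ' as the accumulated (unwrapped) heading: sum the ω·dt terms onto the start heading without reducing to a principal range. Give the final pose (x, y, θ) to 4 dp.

step 1: θ'=-3.3798 (R=6.0000) → pose (3.9686, -1.9650, -3.3798)
step 2: θ'=-2.8798 (R=-2.0000) → pose (4.9582, -1.9533, -2.8798)
step 3: θ'=-4.6298 (R=0.5714) → pose (5.6756, -2.4581, -4.6298)
step 4: θ'=-5.8798 (R=-0.5000) → pose (5.9776, -1.9570, -5.8798)
step 5: θ'=-4.1298 (R=1.0000) → pose (6.4201, -0.4871, -4.1298)

(6.4201, -0.4871, -4.1298)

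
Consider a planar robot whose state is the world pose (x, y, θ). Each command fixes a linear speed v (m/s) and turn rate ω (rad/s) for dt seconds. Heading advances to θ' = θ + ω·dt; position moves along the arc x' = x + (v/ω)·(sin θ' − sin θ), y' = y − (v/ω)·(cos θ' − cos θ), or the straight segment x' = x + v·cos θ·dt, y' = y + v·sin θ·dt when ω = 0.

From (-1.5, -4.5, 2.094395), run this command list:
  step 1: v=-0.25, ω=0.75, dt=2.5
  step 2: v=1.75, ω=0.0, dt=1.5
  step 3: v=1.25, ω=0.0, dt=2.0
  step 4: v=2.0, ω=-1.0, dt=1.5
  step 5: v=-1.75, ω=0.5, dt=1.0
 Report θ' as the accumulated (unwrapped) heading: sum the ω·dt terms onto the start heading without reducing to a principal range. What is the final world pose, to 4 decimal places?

step 1: θ'=3.9694 (R=-0.3333) → pose (-0.9658, -4.5588, 3.9694)
step 2: θ'=3.9694 (straight) → pose (-2.7416, -6.4920, 3.9694)
step 3: θ'=3.9694 (straight) → pose (-4.4329, -8.3331, 3.9694)
step 4: θ'=2.4694 (R=-2.0000) → pose (-7.1512, -8.5450, 2.4694)
step 5: θ'=2.9694 (R=-3.5000) → pose (-5.5714, -9.2547, 2.9694)

(-5.5714, -9.2547, 2.9694)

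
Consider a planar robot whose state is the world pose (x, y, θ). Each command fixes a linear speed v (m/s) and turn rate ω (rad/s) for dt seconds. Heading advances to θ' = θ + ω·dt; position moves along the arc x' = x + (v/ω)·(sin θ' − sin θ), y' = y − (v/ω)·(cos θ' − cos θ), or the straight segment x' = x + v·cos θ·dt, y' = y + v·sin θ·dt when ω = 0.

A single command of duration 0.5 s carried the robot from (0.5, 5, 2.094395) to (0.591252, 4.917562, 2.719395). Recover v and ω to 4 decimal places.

v = -0.2500, ω = 1.2500

Δθ = 2.719395 − 2.094395 = 0.625000
ω = Δθ/dt = 0.625000/0.5 = 1.2500
R = Δx/(sin θ' − sin θ) = -0.2000
v = R·ω = -0.2000·1.2500 = -0.2500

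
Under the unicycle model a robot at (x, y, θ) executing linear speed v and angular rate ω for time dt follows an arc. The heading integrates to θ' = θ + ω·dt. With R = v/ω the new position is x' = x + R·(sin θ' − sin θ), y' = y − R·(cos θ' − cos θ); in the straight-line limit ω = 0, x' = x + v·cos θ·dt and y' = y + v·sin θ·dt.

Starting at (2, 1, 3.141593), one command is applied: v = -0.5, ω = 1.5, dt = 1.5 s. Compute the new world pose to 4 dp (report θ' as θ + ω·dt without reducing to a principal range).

θ' = 3.1416 + 1.5·1.5 = 5.3916
R = v/ω = -0.5/1.5 = -0.3333
x' = 2 + -0.3333·(sin 5.3916 − sin 3.1416) = 2.2594
y' = 1 − -0.3333·(cos 5.3916 − cos 3.1416) = 1.5427

(2.2594, 1.5427, 5.3916)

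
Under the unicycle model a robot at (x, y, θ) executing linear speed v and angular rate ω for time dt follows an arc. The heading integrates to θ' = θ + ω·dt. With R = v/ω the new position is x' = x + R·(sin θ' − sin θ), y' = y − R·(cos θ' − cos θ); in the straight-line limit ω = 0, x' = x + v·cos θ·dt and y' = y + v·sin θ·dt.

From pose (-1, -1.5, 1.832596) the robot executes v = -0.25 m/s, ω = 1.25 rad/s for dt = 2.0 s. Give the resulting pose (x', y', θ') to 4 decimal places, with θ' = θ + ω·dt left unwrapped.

θ' = 1.8326 + 1.25·2.0 = 4.3326
R = v/ω = -0.25/1.25 = -0.2000
x' = -1 + -0.2000·(sin 4.3326 − sin 1.8326) = -0.6211
y' = -1.5 − -0.2000·(cos 4.3326 − cos 1.8326) = -1.5224

(-0.6211, -1.5224, 4.3326)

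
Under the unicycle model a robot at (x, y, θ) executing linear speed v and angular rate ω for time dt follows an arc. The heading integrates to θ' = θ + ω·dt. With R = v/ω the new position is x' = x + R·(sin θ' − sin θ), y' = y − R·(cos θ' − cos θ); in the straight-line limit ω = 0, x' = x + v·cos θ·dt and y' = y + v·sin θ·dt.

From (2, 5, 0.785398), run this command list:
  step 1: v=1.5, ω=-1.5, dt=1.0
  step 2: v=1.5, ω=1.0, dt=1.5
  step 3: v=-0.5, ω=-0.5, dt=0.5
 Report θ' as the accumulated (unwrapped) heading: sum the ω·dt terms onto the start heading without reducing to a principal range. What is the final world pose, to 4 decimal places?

(5.2091, 4.9677, 0.5354)

step 1: θ'=-0.7146 (R=-1.0000) → pose (3.3624, 5.0482, -0.7146)
step 2: θ'=0.7854 (R=1.5000) → pose (5.4061, 5.1206, 0.7854)
step 3: θ'=0.5354 (R=1.0000) → pose (5.2091, 4.9677, 0.5354)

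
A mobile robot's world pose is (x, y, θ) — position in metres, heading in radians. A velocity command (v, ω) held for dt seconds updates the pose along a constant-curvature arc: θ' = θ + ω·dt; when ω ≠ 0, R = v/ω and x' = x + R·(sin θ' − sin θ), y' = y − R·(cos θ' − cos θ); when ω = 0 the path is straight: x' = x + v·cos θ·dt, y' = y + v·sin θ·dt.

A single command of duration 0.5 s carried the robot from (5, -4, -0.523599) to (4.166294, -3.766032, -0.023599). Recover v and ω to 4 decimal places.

Δθ = -0.023599 − -0.523599 = 0.500000
ω = Δθ/dt = 0.500000/0.5 = 1.0000
R = Δx/(sin θ' − sin θ) = -1.7500
v = R·ω = -1.7500·1.0000 = -1.7500

v = -1.7500, ω = 1.0000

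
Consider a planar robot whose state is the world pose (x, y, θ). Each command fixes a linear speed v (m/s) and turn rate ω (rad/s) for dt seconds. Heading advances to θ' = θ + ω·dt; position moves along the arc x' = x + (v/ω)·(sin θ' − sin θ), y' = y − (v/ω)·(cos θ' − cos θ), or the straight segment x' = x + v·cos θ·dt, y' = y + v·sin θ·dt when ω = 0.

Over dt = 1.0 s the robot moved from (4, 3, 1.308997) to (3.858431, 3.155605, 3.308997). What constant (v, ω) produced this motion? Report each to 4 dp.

v = 0.2500, ω = 2.0000

Δθ = 3.308997 − 1.308997 = 2.000000
ω = Δθ/dt = 2.000000/1.0 = 2.0000
R = −Δy/(cos θ' − cos θ) = 0.1250
v = R·ω = 0.1250·2.0000 = 0.2500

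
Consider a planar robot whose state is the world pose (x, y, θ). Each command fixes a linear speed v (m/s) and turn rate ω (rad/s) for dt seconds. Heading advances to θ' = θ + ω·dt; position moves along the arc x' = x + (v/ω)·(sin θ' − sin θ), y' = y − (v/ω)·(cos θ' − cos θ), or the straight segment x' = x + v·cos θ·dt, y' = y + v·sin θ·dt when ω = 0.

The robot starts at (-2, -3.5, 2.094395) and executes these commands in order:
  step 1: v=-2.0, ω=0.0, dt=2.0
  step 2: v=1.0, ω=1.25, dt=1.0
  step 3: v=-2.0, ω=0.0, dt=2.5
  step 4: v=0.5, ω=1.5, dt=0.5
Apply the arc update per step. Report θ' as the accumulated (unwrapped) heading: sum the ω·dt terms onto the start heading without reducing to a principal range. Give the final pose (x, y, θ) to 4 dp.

(3.8390, -5.7068, 4.0944)

step 1: θ'=2.0944 (straight) → pose (0.0000, -6.9641, 2.0944)
step 2: θ'=3.3444 (R=0.8000) → pose (-0.8540, -6.5805, 3.3444)
step 3: θ'=3.3444 (straight) → pose (4.0436, -5.5734, 3.3444)
step 4: θ'=4.0944 (R=0.3333) → pose (3.8390, -5.7068, 4.0944)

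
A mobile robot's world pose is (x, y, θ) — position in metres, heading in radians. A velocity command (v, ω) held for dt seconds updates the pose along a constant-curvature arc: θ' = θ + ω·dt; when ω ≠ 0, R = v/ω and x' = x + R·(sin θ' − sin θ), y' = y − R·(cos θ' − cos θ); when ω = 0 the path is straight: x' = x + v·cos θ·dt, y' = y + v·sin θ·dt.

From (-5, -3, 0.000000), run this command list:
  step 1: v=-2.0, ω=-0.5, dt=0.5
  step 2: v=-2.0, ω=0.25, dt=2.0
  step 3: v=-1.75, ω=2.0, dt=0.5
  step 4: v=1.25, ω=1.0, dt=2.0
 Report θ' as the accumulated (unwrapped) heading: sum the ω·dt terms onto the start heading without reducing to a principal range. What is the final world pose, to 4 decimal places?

(-11.8834, -1.8107, 3.2500)

step 1: θ'=-0.2500 (R=4.0000) → pose (-5.9896, -2.8756, -0.2500)
step 2: θ'=0.2500 (R=-8.0000) → pose (-9.9481, -2.8756, 0.2500)
step 3: θ'=1.2500 (R=-0.8750) → pose (-10.5620, -3.4475, 1.2500)
step 4: θ'=3.2500 (R=1.2500) → pose (-11.8834, -1.8107, 3.2500)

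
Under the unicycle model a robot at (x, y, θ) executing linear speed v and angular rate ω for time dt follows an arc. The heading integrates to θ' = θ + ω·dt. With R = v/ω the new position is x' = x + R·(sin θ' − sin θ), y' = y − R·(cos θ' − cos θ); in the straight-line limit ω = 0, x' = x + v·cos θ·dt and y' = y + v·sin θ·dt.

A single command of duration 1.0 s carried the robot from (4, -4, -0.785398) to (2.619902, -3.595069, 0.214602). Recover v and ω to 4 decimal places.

v = -1.5000, ω = 1.0000

Δθ = 0.214602 − -0.785398 = 1.000000
ω = Δθ/dt = 1.000000/1.0 = 1.0000
R = Δx/(sin θ' − sin θ) = -1.5000
v = R·ω = -1.5000·1.0000 = -1.5000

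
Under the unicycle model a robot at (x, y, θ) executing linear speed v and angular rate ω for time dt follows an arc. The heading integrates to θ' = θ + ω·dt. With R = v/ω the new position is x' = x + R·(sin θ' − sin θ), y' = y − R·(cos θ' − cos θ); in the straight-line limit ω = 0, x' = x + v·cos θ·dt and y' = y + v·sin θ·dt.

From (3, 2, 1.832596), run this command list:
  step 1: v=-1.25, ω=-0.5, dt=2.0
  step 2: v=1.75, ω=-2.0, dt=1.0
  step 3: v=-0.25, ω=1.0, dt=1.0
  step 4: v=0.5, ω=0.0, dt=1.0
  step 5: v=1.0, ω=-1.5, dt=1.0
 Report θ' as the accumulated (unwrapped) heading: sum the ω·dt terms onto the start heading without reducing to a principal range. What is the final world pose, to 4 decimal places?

step 1: θ'=0.8326 (R=2.5000) → pose (2.4344, -0.3294, 0.8326)
step 2: θ'=-1.1674 (R=-0.8750) → pose (3.8864, -0.5748, -1.1674)
step 3: θ'=-0.1674 (R=-0.2500) → pose (3.6981, -0.4264, -0.1674)
step 4: θ'=-0.1674 (straight) → pose (4.1911, -0.5097, -0.1674)
step 5: θ'=-1.6674 (R=-0.6667) → pose (4.7436, -1.2314, -1.6674)

(4.7436, -1.2314, -1.6674)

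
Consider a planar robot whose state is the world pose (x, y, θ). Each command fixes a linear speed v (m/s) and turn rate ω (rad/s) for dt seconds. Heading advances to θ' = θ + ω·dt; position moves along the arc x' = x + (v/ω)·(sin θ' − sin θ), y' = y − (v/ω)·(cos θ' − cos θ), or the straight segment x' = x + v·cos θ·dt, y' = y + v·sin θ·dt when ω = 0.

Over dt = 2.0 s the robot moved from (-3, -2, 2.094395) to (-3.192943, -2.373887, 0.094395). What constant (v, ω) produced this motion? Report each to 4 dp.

Δθ = 0.094395 − 2.094395 = -2.000000
ω = Δθ/dt = -2.000000/2.0 = -1.0000
R = −Δy/(cos θ' − cos θ) = 0.2500
v = R·ω = 0.2500·-1.0000 = -0.2500

v = -0.2500, ω = -1.0000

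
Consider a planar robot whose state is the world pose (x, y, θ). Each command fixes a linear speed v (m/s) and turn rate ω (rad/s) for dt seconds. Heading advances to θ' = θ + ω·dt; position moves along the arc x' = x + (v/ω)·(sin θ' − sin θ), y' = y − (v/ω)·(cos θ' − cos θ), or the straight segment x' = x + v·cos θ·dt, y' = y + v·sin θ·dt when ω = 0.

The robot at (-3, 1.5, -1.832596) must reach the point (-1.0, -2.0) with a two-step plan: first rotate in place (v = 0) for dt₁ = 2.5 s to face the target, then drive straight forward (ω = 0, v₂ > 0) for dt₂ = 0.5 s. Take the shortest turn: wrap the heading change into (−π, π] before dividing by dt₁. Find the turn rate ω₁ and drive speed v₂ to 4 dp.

ω₁ = 0.3124, v₂ = 8.0623

heading to target = atan2(-2−1.5, -1−-3) = -1.0517
Δθ = wrap(-1.0517 − -1.8326) = 0.7809; ω₁ = Δθ/dt₁ = 0.3124
distance = √((-1−-3)² + (-2−1.5)²) = 4.0311; v₂ = distance/dt₂ = 8.0623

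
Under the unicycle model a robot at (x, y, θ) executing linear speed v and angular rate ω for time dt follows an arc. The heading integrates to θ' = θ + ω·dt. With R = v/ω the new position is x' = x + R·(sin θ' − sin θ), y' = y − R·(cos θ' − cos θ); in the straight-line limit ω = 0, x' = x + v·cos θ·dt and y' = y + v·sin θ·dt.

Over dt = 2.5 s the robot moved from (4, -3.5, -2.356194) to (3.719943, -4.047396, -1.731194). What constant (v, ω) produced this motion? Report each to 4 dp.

v = 0.2500, ω = 0.2500

Δθ = -1.731194 − -2.356194 = 0.625000
ω = Δθ/dt = 0.625000/2.5 = 0.2500
R = −Δy/(cos θ' − cos θ) = 1.0000
v = R·ω = 1.0000·0.2500 = 0.2500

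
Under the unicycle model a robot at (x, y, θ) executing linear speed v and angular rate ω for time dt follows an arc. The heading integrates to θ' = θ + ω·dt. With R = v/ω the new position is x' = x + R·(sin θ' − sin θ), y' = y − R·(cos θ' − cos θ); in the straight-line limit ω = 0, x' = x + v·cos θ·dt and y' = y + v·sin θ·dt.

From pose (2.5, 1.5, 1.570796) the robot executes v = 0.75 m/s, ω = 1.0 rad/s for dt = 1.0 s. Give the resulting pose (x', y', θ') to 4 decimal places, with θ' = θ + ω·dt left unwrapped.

θ' = 1.5708 + 1.0·1.0 = 2.5708
R = v/ω = 0.75/1.0 = 0.7500
x' = 2.5 + 0.7500·(sin 2.5708 − sin 1.5708) = 2.1552
y' = 1.5 − 0.7500·(cos 2.5708 − cos 1.5708) = 2.1311

(2.1552, 2.1311, 2.5708)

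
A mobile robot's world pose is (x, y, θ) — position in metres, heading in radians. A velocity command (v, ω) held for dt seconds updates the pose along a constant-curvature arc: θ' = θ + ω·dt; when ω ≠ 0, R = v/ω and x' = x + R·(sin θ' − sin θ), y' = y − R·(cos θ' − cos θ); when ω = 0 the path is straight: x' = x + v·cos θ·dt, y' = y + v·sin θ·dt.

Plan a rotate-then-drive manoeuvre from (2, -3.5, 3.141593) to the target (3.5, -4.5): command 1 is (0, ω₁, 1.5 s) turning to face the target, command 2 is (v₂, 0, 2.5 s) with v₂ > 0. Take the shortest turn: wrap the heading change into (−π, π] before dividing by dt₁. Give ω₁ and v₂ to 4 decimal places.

heading to target = atan2(-4.5−-3.5, 3.5−2) = -0.5880
Δθ = wrap(-0.5880 − 3.1416) = 2.5536; ω₁ = Δθ/dt₁ = 1.7024
distance = √((3.5−2)² + (-4.5−-3.5)²) = 1.8028; v₂ = distance/dt₂ = 0.7211

ω₁ = 1.7024, v₂ = 0.7211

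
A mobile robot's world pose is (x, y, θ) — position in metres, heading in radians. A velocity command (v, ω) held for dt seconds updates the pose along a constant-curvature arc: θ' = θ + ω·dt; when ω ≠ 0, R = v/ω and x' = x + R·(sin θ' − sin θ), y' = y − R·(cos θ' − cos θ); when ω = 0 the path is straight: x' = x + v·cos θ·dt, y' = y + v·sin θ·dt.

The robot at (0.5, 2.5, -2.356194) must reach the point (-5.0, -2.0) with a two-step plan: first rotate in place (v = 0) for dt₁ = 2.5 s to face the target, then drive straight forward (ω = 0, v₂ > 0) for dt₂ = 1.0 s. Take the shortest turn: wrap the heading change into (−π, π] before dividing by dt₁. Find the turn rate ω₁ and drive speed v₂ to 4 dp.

heading to target = atan2(-2−2.5, -5−0.5) = -2.4559
Δθ = wrap(-2.4559 − -2.3562) = -0.0997; ω₁ = Δθ/dt₁ = -0.0399
distance = √((-5−0.5)² + (-2−2.5)²) = 7.1063; v₂ = distance/dt₂ = 7.1063

ω₁ = -0.0399, v₂ = 7.1063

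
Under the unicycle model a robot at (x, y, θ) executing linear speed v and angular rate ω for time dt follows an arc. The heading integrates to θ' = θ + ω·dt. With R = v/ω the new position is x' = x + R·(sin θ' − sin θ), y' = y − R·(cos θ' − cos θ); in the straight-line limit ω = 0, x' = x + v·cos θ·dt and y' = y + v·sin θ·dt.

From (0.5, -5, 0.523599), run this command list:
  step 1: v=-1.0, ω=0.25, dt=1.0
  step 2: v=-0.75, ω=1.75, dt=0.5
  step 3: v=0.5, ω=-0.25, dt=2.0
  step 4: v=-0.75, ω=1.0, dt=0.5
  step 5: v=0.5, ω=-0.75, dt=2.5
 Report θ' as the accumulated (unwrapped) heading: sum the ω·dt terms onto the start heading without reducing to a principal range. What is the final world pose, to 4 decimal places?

step 1: θ'=0.7736 (R=-4.0000) → pose (-0.2949, -5.6025, 0.7736)
step 2: θ'=1.6486 (R=-0.4286) → pose (-0.4227, -5.9424, 1.6486)
step 3: θ'=1.1486 (R=-2.0000) → pose (-0.2531, -4.9674, 1.1486)
step 4: θ'=1.6486 (R=-0.7500) → pose (-0.3167, -5.3330, 1.6486)
step 5: θ'=-0.2264 (R=-0.6667) → pose (0.4976, -4.6316, -0.2264)

(0.4976, -4.6316, -0.2264)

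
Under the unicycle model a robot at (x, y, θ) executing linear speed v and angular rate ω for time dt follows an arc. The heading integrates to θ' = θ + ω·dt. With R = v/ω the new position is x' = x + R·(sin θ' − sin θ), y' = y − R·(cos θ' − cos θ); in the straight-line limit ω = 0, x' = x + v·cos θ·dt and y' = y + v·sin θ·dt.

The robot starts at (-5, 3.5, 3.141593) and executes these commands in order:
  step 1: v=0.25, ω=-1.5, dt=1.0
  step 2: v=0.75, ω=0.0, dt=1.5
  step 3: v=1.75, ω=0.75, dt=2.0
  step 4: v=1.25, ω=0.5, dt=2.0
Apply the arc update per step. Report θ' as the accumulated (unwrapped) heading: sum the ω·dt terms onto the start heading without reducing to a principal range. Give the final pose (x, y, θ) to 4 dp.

(-9.6770, 5.7961, 4.1416)

step 1: θ'=1.6416 (R=-0.1667) → pose (-5.1662, 3.6549, 1.6416)
step 2: θ'=1.6416 (straight) → pose (-5.2458, 4.7771, 1.6416)
step 3: θ'=3.1416 (R=2.3333) → pose (-7.5733, 6.9453, 3.1416)
step 4: θ'=4.1416 (R=2.5000) → pose (-9.6770, 5.7961, 4.1416)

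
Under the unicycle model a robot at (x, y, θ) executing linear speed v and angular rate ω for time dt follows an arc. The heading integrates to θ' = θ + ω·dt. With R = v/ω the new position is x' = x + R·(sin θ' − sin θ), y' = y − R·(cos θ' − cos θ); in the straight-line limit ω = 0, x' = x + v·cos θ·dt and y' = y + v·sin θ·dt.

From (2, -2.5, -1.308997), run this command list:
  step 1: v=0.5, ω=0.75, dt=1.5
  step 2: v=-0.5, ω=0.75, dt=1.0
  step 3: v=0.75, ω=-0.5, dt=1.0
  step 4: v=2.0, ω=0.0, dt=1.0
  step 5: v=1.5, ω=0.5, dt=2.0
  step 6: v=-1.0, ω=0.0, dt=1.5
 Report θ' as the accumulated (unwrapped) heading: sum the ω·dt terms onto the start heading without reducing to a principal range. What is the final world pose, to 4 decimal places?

step 1: θ'=-0.1840 (R=0.6667) → pose (2.5220, -2.9829, -0.1840)
step 2: θ'=0.5660 (R=-0.6667) → pose (2.0425, -3.0756, 0.5660)
step 3: θ'=0.0660 (R=-1.5000) → pose (2.7480, -2.8449, 0.0660)
step 4: θ'=0.0660 (straight) → pose (4.7436, -2.7130, 0.0660)
step 5: θ'=1.0660 (R=3.0000) → pose (7.1716, -1.1704, 1.0660)
step 6: θ'=1.0660 (straight) → pose (6.4461, -2.4833, 1.0660)

(6.4461, -2.4833, 1.0660)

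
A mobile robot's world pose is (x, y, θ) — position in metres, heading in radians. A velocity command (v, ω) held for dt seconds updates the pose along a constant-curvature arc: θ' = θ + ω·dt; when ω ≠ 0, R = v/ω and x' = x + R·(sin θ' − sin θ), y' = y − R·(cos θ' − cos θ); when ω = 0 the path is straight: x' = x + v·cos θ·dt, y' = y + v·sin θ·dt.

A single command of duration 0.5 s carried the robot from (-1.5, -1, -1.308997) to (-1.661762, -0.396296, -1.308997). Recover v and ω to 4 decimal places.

Δθ = -1.308997 − -1.308997 = 0.000000
ω = Δθ/dt = 0.000000/0.5 = 0.0000
ω = 0 → v = (Δx·cos θ + Δy·sin θ)/dt = -1.2500

v = -1.2500, ω = 0.0000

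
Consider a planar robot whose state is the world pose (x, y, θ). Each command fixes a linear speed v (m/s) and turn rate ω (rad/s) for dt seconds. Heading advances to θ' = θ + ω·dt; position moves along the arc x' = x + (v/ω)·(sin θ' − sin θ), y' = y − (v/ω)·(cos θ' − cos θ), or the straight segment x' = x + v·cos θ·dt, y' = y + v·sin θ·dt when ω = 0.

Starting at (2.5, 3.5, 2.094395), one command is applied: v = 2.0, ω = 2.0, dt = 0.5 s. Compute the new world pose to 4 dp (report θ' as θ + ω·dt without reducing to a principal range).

θ' = 2.0944 + 2.0·0.5 = 3.0944
R = v/ω = 2.0/2.0 = 1.0000
x' = 2.5 + 1.0000·(sin 3.0944 − sin 2.0944) = 1.6812
y' = 3.5 − 1.0000·(cos 3.0944 − cos 2.0944) = 3.9989

(1.6812, 3.9989, 3.0944)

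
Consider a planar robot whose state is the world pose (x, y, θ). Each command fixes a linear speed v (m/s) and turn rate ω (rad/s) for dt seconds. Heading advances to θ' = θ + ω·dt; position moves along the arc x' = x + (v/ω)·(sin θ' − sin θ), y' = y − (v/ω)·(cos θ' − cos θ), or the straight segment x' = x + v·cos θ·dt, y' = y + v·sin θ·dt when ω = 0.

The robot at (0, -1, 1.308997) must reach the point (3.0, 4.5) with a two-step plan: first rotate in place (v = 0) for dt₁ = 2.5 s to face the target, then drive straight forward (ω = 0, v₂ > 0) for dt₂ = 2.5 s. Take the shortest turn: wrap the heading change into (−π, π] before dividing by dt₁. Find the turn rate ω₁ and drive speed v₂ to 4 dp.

ω₁ = -0.0950, v₂ = 2.5060

heading to target = atan2(4.5−-1, 3−0) = 1.0714
Δθ = wrap(1.0714 − 1.3090) = -0.2375; ω₁ = Δθ/dt₁ = -0.0950
distance = √((3−0)² + (4.5−-1)²) = 6.2650; v₂ = distance/dt₂ = 2.5060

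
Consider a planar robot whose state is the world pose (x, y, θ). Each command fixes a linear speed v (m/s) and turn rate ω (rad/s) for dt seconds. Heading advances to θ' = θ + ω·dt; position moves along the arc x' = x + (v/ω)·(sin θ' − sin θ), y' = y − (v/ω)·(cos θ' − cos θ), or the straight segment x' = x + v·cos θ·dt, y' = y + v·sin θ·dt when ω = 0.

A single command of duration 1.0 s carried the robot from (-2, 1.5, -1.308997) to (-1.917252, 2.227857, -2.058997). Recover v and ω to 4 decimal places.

v = -0.7500, ω = -0.7500

Δθ = -2.058997 − -1.308997 = -0.750000
ω = Δθ/dt = -0.750000/1.0 = -0.7500
R = −Δy/(cos θ' − cos θ) = 1.0000
v = R·ω = 1.0000·-0.7500 = -0.7500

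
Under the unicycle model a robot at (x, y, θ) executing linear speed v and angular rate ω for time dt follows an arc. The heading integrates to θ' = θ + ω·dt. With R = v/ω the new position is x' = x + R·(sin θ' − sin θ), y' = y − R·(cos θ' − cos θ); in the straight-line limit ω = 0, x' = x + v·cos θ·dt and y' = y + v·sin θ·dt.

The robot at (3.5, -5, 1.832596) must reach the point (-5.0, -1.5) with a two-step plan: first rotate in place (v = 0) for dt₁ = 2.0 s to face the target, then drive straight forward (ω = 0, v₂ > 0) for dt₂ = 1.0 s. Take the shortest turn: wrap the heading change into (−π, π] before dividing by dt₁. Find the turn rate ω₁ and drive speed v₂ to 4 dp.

heading to target = atan2(-1.5−-5, -5−3.5) = 2.7510
Δθ = wrap(2.7510 − 1.8326) = 0.9184; ω₁ = Δθ/dt₁ = 0.4592
distance = √((-5−3.5)² + (-1.5−-5)²) = 9.1924; v₂ = distance/dt₂ = 9.1924

ω₁ = 0.4592, v₂ = 9.1924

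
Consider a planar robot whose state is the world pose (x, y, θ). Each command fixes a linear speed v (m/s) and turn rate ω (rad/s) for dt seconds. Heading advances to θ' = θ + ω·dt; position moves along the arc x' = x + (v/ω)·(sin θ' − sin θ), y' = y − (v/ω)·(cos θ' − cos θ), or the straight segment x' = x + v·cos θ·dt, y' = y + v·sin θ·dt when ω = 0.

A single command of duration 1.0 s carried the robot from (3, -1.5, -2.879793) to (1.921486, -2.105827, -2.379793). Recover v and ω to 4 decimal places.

v = 1.2500, ω = 0.5000

Δθ = -2.379793 − -2.879793 = 0.500000
ω = Δθ/dt = 0.500000/1.0 = 0.5000
R = Δx/(sin θ' − sin θ) = 2.5000
v = R·ω = 2.5000·0.5000 = 1.2500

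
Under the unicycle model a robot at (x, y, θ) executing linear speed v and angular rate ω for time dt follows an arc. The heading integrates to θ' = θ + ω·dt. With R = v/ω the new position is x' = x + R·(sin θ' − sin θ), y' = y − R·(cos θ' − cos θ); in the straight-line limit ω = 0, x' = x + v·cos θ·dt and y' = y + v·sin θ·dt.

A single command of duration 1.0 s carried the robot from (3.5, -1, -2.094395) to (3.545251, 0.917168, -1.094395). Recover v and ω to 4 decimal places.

v = -2.0000, ω = 1.0000

Δθ = -1.094395 − -2.094395 = 1.000000
ω = Δθ/dt = 1.000000/1.0 = 1.0000
R = −Δy/(cos θ' − cos θ) = -2.0000
v = R·ω = -2.0000·1.0000 = -2.0000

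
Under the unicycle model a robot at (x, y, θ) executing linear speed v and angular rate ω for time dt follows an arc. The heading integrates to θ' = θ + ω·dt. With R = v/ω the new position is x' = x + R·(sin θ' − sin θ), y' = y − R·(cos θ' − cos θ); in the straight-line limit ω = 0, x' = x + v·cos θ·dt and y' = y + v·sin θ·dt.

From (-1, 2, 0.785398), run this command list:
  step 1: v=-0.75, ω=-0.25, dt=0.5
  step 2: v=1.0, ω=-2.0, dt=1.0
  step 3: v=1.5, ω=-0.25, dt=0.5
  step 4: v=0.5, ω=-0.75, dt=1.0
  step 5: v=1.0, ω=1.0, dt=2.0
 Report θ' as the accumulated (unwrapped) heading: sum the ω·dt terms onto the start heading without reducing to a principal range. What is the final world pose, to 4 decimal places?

step 1: θ'=0.6604 (R=3.0000) → pose (-1.2810, 1.7521, 0.6604)
step 2: θ'=-1.3396 (R=-0.5000) → pose (-0.4876, 1.4718, -1.3396)
step 3: θ'=-1.4646 (R=-6.0000) → pose (-0.3618, 0.7329, -1.4646)
step 4: θ'=-2.2146 (R=-0.6667) → pose (-0.4915, 0.2621, -2.2146)
step 5: θ'=-0.2146 (R=1.0000) → pose (0.0954, -1.3152, -0.2146)

(0.0954, -1.3152, -0.2146)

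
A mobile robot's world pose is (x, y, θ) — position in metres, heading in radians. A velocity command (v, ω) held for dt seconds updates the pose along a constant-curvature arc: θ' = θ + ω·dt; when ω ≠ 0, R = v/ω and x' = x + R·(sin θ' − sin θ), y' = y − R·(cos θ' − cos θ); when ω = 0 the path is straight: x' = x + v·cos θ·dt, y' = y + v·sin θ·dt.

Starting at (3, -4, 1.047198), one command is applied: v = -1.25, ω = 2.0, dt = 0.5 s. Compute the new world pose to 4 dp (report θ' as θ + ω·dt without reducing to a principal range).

θ' = 1.0472 + 2.0·0.5 = 2.0472
R = v/ω = -1.25/2.0 = -0.6250
x' = 3 + -0.6250·(sin 2.0472 − sin 1.0472) = 2.9859
y' = -4 − -0.6250·(cos 2.0472 − cos 1.0472) = -4.5991

(2.9859, -4.5991, 2.0472)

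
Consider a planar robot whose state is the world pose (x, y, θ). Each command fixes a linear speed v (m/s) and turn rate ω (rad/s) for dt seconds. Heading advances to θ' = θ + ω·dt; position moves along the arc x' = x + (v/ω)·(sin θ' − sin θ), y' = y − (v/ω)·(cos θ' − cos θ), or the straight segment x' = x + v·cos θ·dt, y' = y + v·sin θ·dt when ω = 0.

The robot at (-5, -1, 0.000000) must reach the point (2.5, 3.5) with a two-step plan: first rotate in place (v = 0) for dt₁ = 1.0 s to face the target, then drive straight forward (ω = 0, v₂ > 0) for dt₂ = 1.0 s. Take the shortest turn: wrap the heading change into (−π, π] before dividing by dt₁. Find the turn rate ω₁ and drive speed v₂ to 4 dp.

heading to target = atan2(3.5−-1, 2.5−-5) = 0.5404
Δθ = wrap(0.5404 − 0.0000) = 0.5404; ω₁ = Δθ/dt₁ = 0.5404
distance = √((2.5−-5)² + (3.5−-1)²) = 8.7464; v₂ = distance/dt₂ = 8.7464

ω₁ = 0.5404, v₂ = 8.7464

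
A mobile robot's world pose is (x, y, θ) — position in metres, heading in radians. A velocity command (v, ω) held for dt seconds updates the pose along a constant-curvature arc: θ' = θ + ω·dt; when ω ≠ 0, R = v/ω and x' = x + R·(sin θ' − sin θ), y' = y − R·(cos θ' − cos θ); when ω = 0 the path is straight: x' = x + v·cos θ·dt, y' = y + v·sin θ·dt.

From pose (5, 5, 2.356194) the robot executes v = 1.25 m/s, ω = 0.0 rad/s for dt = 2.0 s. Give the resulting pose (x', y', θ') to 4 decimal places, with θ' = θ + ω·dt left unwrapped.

θ' = 2.3562 + 0.0·2.0 = 2.3562
ω = 0 → straight: x' = 5 + 1.25·cos(2.3562)·2.0 = 3.2322
y' = 5 + 1.25·sin(2.3562)·2.0 = 6.7678

(3.2322, 6.7678, 2.3562)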